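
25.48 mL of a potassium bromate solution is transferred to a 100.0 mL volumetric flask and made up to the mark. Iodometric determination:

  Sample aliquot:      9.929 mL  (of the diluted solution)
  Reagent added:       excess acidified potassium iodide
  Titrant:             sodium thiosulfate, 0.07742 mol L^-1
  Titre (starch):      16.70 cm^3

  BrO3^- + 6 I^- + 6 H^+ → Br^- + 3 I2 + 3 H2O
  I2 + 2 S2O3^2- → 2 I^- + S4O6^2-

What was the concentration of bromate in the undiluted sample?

0.08518 mol/L

n(S2O3^2-) = 0.01670 × 0.07742 = 1.293 × 10^-3 mol
n(I2) = n(S2O3^2-)/2 = 6.465 × 10^-4 mol
From the 1:3 ratio, n(BrO3^-) in the aliquot = 1/3 × 6.465 × 10^-4 = 2.155 × 10^-4 mol
[BrO3^-]_dilute = 2.155 × 10^-4 / 0.009929 = 0.02170 mol/L
[BrO3^-]_original = 0.02170 × 100.0/25.48 = 0.08518 mol/L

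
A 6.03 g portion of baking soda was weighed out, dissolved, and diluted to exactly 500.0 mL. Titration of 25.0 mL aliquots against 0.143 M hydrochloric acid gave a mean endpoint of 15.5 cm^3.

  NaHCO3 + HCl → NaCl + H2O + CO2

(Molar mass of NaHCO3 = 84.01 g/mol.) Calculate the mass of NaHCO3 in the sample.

3.72 g

n(HCl) per titration = 0.0155 × 0.143 = 2.22 × 10^-3 mol
n(NaHCO3) in each aliquot = 2.22 × 10^-3 mol (1:1 ratio)
n(NaHCO3) in the whole flask = 2.22 × 10^-3 × 500.0/25.0 = 0.0443 mol
mass of NaHCO3 = 0.0443 × 84.01 = 3.72 g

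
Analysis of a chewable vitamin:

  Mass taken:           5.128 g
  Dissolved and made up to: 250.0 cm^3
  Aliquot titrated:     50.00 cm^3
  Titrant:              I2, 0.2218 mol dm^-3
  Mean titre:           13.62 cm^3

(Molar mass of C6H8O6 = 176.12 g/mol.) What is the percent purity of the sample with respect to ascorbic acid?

51.88 %

C6H8O6 + I2 → C6H6O6 + 2 HI
n(I2) per titration = 0.01362 × 0.2218 = 3.021 × 10^-3 mol
n(C6H8O6) in each aliquot = 3.021 × 10^-3 mol (1:1 ratio)
n(C6H8O6) in the whole flask = 3.021 × 10^-3 × 250.0/50.00 = 0.01510 mol
mass of C6H8O6 = 0.01510 × 176.12 = 2.660 g
% C6H8O6 = 2.660 / 5.128 × 100 = 51.88 %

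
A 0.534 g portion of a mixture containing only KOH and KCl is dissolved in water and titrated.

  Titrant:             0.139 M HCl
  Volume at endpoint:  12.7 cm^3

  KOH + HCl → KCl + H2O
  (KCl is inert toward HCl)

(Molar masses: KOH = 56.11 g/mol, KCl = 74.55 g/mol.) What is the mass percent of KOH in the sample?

18.5 %

n(HCl) = 0.0127 × 0.139 = 1.77 × 10^-3 mol
Let x = n(KOH), y = n(KCl).
Titrant: 1x = 1.77 × 10^-3;  mass: 56.11x + 74.55y = 0.534
Solving, x = 1.77 × 10^-3 mol, y = 5.83 × 10^-3 mol
mass of KOH = 1.77 × 10^-3 × 56.11 = 0.0991 g
% KOH = 0.0991 / 0.534 × 100 = 18.5 %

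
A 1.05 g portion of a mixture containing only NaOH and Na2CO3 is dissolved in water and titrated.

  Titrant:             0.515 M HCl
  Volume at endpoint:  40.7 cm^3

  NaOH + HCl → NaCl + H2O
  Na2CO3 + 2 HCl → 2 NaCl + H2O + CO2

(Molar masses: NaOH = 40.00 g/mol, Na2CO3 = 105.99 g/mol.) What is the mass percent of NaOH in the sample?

17.8 %

n(HCl) = 0.0407 × 0.515 = 0.0210 mol
Let x = n(NaOH), y = n(Na2CO3).
Titrant: 1x + 2y = 0.0210;  mass: 40.00x + 105.99y = 1.05
Solving, x = 4.68 × 10^-3 mol, y = 8.14 × 10^-3 mol
mass of NaOH = 4.68 × 10^-3 × 40.00 = 0.187 g
% NaOH = 0.187 / 1.05 × 100 = 17.8 %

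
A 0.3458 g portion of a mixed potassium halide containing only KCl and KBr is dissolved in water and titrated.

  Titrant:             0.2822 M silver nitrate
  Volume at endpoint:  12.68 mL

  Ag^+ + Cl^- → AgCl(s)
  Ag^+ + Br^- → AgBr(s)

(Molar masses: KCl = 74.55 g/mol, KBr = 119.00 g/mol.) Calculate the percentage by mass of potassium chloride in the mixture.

38.81 %

n(AgNO3) = 0.01268 × 0.2822 = 3.578 × 10^-3 mol
Let x = n(KCl), y = n(KBr).
Titrant: 1x + 1y = 3.578 × 10^-3;  mass: 74.55x + 119.00y = 0.3458
Solving, x = 1.800 × 10^-3 mol, y = 1.778 × 10^-3 mol
mass of KCl = 1.800 × 10^-3 × 74.55 = 0.1342 g
% KCl = 0.1342 / 0.3458 × 100 = 38.81 %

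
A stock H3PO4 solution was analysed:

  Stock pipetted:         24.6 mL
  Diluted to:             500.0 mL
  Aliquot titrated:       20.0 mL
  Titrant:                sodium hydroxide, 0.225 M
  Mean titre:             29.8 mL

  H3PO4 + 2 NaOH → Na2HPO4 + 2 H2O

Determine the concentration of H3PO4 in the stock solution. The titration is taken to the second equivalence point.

n(NaOH) = 0.0298 × 0.225 = 6.71 × 10^-3 mol
From the 1:2 ratio, n(H3PO4) in the aliquot = 1/2 × 6.71 × 10^-3 = 3.35 × 10^-3 mol
[H3PO4]_dilute = 3.35 × 10^-3 / 0.0200 = 0.168 mol/L
Dilution factor = 500.0 / 24.6 = 20.33
[H3PO4]_stock = 0.168 × 20.33 = 3.41 mol/L

3.41 M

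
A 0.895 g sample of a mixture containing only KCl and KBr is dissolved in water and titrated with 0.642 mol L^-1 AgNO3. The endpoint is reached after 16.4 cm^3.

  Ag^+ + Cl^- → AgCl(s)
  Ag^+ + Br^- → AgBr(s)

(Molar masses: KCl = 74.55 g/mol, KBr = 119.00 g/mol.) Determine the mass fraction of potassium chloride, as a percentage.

n(AgNO3) = 0.0164 × 0.642 = 0.0105 mol
Let x = n(KCl), y = n(KBr).
Titrant: 1x + 1y = 0.0105;  mass: 74.55x + 119.00y = 0.895
Solving, x = 8.05 × 10^-3 mol, y = 2.48 × 10^-3 mol
mass of KCl = 8.05 × 10^-3 × 74.55 = 0.600 g
% KCl = 0.600 / 0.895 × 100 = 67.1 %

67.1 %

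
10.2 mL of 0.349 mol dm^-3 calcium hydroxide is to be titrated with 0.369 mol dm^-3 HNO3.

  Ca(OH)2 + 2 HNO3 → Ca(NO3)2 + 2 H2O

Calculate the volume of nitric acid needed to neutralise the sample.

n(Ca(OH)2) = 0.0102 L × 0.349 mol/L = 3.56 × 10^-3 mol
From the 2:1 stoichiometry, n(HNO3) = 2/1 × 3.56 × 10^-3 = 7.12 × 10^-3 mol
V(HNO3) = 7.12 × 10^-3 mol / 0.369 mol/L = 0.0193 L = 19.3 mL

19.3 mL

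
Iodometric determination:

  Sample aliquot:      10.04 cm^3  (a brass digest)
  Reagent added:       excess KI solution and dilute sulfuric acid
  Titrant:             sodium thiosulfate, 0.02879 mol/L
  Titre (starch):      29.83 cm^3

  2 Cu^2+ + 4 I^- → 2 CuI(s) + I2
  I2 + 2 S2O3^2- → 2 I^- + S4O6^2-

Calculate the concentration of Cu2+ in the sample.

n(S2O3^2-) = 0.02983 × 0.02879 = 8.588 × 10^-4 mol
n(I2) = n(S2O3^2-)/2 = 4.294 × 10^-4 mol
From the 2:1 ratio, n(Cu2+) in the aliquot = 2/1 × 4.294 × 10^-4 = 8.588 × 10^-4 mol
[Cu2+] = 8.588 × 10^-4 / 0.01004 = 0.08554 mol/L

0.08554 mol/L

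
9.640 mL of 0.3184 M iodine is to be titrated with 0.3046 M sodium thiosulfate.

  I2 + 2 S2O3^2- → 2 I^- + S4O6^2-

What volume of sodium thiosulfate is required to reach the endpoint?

n(I2) = 0.009640 L × 0.3184 mol/L = 3.069 × 10^-3 mol
From the 2:1 stoichiometry, n(Na2S2O3) = 2/1 × 3.069 × 10^-3 = 6.139 × 10^-3 mol
V(Na2S2O3) = 6.139 × 10^-3 mol / 0.3046 mol/L = 0.02015 L = 20.15 mL

20.15 mL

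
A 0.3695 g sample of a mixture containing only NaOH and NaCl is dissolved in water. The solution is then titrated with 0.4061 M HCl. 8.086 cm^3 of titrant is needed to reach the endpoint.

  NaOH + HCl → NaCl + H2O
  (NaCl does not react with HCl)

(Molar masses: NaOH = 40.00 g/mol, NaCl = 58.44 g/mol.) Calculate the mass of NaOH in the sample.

0.1313 g

n(HCl) = 0.008086 × 0.4061 = 3.284 × 10^-3 mol
Let x = n(NaOH), y = n(NaCl).
Titrant: 1x = 3.284 × 10^-3;  mass: 40.00x + 58.44y = 0.3695
Solving, x = 3.284 × 10^-3 mol, y = 4.075 × 10^-3 mol
mass of NaOH = 3.284 × 10^-3 × 40.00 = 0.1313 g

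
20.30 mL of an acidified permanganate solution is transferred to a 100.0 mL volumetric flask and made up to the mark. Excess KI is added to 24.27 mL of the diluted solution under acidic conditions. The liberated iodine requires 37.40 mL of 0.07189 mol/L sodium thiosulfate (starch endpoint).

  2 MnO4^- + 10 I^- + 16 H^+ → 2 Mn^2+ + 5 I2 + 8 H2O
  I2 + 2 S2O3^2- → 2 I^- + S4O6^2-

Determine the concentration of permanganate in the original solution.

n(S2O3^2-) = 0.03740 × 0.07189 = 2.689 × 10^-3 mol
n(I2) = n(S2O3^2-)/2 = 1.344 × 10^-3 mol
From the 2:5 ratio, n(MnO4^-) in the aliquot = 2/5 × 1.344 × 10^-3 = 5.377 × 10^-4 mol
[MnO4^-]_dilute = 5.377 × 10^-4 / 0.02427 = 0.02216 mol/L
[MnO4^-]_original = 0.02216 × 100.0/20.30 = 0.1091 mol/L

0.1091 mol/L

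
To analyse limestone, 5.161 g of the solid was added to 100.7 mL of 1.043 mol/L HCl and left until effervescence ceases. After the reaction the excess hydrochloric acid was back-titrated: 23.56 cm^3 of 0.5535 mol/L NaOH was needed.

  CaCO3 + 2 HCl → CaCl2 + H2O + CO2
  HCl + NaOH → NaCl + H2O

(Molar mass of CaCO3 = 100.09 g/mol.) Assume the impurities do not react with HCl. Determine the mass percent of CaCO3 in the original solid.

n(HCl) added = 0.1007 × 1.043 = 0.1050 mol
n(NaOH) used in back-titration = 0.02356 × 0.5535 = 0.01304 mol
n(HCl) left over = 0.01304 mol (1:1 ratio)
n(HCl) consumed by analyte = 0.1050 − 0.01304 = 0.09199 mol
From the 1:2 ratio, n(CaCO3) = 1/2 × 0.09199 = 0.04599 mol
mass of CaCO3 = 0.04599 × 100.09 = 4.604 g
% CaCO3 = 4.604 / 5.161 × 100 = 89.20 %

89.20 %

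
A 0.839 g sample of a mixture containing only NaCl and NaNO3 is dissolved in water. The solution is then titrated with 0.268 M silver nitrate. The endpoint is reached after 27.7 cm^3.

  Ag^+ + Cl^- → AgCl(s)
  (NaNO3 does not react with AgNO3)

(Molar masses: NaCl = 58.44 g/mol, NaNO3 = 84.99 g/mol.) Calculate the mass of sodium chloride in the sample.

n(AgNO3) = 0.0277 × 0.268 = 7.42 × 10^-3 mol
Let x = n(NaCl), y = n(NaNO3).
Titrant: 1x = 7.42 × 10^-3;  mass: 58.44x + 84.99y = 0.839
Solving, x = 7.42 × 10^-3 mol, y = 4.77 × 10^-3 mol
mass of NaCl = 7.42 × 10^-3 × 58.44 = 0.434 g

0.434 g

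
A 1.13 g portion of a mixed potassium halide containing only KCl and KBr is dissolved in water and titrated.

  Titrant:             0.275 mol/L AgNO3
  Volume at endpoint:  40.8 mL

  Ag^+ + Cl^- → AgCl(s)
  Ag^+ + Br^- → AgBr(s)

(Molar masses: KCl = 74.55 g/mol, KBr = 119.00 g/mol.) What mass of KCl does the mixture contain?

n(AgNO3) = 0.0408 × 0.275 = 0.0112 mol
Let x = n(KCl), y = n(KBr).
Titrant: 1x + 1y = 0.0112;  mass: 74.55x + 119.00y = 1.13
Solving, x = 4.62 × 10^-3 mol, y = 6.60 × 10^-3 mol
mass of KCl = 4.62 × 10^-3 × 74.55 = 0.344 g

0.344 g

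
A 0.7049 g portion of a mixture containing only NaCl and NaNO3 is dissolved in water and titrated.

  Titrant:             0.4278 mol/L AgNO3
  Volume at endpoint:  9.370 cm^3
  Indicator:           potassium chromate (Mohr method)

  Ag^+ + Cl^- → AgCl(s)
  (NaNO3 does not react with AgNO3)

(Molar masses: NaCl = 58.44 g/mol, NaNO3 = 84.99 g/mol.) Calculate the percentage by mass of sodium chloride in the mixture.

33.23 %

n(AgNO3) = 0.009370 × 0.4278 = 4.008 × 10^-3 mol
Let x = n(NaCl), y = n(NaNO3).
Titrant: 1x = 4.008 × 10^-3;  mass: 58.44x + 84.99y = 0.7049
Solving, x = 4.008 × 10^-3 mol, y = 5.538 × 10^-3 mol
mass of NaCl = 4.008 × 10^-3 × 58.44 = 0.2343 g
% NaCl = 0.2343 / 0.7049 × 100 = 33.23 %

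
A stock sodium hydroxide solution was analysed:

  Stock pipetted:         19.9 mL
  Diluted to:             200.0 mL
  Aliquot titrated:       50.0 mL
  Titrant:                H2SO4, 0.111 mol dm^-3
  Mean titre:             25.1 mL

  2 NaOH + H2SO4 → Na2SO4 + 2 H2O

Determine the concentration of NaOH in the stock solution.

n(H2SO4) = 0.0251 × 0.111 = 2.79 × 10^-3 mol
From the 2:1 ratio, n(NaOH) in the aliquot = 2/1 × 2.79 × 10^-3 = 5.57 × 10^-3 mol
[NaOH]_dilute = 5.57 × 10^-3 / 0.0500 = 0.111 mol/L
Dilution factor = 200.0 / 19.9 = 10.05
[NaOH]_stock = 0.111 × 10.05 = 1.12 mol/L

1.12 mol/L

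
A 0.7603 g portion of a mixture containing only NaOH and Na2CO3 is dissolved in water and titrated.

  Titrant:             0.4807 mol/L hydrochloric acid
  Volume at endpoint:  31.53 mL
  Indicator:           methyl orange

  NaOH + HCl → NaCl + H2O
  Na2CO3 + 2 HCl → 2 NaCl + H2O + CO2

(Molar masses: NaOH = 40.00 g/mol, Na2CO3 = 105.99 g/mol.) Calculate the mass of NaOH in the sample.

n(HCl) = 0.03153 × 0.4807 = 0.01516 mol
Let x = n(NaOH), y = n(Na2CO3).
Titrant: 1x + 2y = 0.01516;  mass: 40.00x + 105.99y = 0.7603
Solving, x = 3.303 × 10^-3 mol, y = 5.927 × 10^-3 mol
mass of NaOH = 3.303 × 10^-3 × 40.00 = 0.1321 g

0.1321 g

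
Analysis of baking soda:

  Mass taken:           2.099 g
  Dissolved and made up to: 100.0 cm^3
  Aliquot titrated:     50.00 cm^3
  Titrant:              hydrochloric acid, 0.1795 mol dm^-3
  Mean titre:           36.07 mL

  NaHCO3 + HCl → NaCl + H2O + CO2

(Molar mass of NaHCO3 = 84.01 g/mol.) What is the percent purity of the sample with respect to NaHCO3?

51.83 %

n(HCl) per titration = 0.03607 × 0.1795 = 6.475 × 10^-3 mol
n(NaHCO3) in each aliquot = 6.475 × 10^-3 mol (1:1 ratio)
n(NaHCO3) in the whole flask = 6.475 × 10^-3 × 100.0/50.00 = 0.01295 mol
mass of NaHCO3 = 0.01295 × 84.01 = 1.088 g
% NaHCO3 = 1.088 / 2.099 × 100 = 51.83 %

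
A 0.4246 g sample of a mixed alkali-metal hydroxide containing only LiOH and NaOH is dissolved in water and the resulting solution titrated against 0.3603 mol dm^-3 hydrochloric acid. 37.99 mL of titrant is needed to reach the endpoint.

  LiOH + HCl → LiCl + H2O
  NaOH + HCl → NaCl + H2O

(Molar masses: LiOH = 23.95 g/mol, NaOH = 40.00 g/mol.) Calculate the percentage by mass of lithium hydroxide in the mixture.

43.20 %

n(HCl) = 0.03799 × 0.3603 = 0.01369 mol
Let x = n(LiOH), y = n(NaOH).
Titrant: 1x + 1y = 0.01369;  mass: 23.95x + 40.00y = 0.4246
Solving, x = 7.658 × 10^-3 mol, y = 6.030 × 10^-3 mol
mass of LiOH = 7.658 × 10^-3 × 23.95 = 0.1834 g
% LiOH = 0.1834 / 0.4246 × 100 = 43.20 %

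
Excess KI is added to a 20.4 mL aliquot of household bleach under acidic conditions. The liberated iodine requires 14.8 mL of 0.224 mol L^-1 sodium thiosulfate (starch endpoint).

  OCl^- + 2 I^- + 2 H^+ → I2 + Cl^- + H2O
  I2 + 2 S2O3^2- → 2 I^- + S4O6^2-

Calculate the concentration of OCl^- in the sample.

n(S2O3^2-) = 0.0148 × 0.224 = 3.32 × 10^-3 mol
n(I2) = n(S2O3^2-)/2 = 1.66 × 10^-3 mol
n(OCl^-) in the aliquot = 1.66 × 10^-3 mol (1:1 ratio)
[OCl^-] = 1.66 × 10^-3 / 0.0204 = 0.0813 mol/L

0.0813 mol/L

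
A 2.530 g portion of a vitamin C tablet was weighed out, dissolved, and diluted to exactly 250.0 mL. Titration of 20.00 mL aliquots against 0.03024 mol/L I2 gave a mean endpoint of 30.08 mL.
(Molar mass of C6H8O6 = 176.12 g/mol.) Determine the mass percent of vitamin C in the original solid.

C6H8O6 + I2 → C6H6O6 + 2 HI
n(I2) per titration = 0.03008 × 0.03024 = 9.096 × 10^-4 mol
n(C6H8O6) in each aliquot = 9.096 × 10^-4 mol (1:1 ratio)
n(C6H8O6) in the whole flask = 9.096 × 10^-4 × 250.0/20.00 = 0.01137 mol
mass of C6H8O6 = 0.01137 × 176.12 = 2.003 g
% C6H8O6 = 2.003 / 2.530 × 100 = 79.15 %

79.15 %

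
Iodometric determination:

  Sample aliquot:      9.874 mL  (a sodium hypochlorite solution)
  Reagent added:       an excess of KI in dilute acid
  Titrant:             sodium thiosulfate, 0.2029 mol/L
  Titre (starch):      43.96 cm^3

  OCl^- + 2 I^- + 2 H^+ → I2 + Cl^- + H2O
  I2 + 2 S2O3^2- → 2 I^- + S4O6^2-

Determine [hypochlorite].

0.4517 mol/L

n(S2O3^2-) = 0.04396 × 0.2029 = 8.919 × 10^-3 mol
n(I2) = n(S2O3^2-)/2 = 4.460 × 10^-3 mol
n(OCl^-) in the aliquot = 4.460 × 10^-3 mol (1:1 ratio)
[OCl^-] = 4.460 × 10^-3 / 0.009874 = 0.4517 mol/L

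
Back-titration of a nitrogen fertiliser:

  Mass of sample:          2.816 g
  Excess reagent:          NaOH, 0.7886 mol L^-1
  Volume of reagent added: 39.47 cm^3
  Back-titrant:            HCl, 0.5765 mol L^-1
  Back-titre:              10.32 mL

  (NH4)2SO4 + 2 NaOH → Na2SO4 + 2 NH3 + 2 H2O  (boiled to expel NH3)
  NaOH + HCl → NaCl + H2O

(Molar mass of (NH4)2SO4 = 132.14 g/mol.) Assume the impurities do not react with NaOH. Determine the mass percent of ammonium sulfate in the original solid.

59.07 %

n(NaOH) added = 0.03947 × 0.7886 = 0.03113 mol
n(HCl) used in back-titration = 0.01032 × 0.5765 = 5.949 × 10^-3 mol
n(NaOH) left over = 5.949 × 10^-3 mol (1:1 ratio)
n(NaOH) consumed by analyte = 0.03113 − 5.949 × 10^-3 = 0.02518 mol
From the 1:2 ratio, n((NH4)2SO4) = 1/2 × 0.02518 = 0.01259 mol
mass of (NH4)2SO4 = 0.01259 × 132.14 = 1.663 g
% (NH4)2SO4 = 1.663 / 2.816 × 100 = 59.07 %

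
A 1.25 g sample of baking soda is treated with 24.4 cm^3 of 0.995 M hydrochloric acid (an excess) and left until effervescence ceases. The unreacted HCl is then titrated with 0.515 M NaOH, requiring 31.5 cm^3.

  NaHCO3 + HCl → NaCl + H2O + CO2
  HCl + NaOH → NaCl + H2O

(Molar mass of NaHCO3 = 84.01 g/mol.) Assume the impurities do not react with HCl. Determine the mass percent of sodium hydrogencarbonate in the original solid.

n(HCl) added = 0.0244 × 0.995 = 0.0243 mol
n(NaOH) used in back-titration = 0.0315 × 0.515 = 0.0162 mol
n(HCl) left over = 0.0162 mol (1:1 ratio)
n(HCl) consumed by analyte = 0.0243 − 0.0162 = 8.06 × 10^-3 mol
n(NaHCO3) = 8.06 × 10^-3 mol (1:1 ratio)
mass of NaHCO3 = 8.06 × 10^-3 × 84.01 = 0.677 g
% NaHCO3 = 0.677 / 1.25 × 100 = 54.1 %

54.1 %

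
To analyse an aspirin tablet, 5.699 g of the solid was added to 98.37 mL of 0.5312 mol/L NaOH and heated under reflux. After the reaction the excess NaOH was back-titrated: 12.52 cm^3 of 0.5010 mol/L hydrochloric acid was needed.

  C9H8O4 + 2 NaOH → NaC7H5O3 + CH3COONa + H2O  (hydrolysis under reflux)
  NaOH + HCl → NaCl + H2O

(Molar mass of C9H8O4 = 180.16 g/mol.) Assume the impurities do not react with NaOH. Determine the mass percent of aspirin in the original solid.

72.68 %

n(NaOH) added = 0.09837 × 0.5312 = 0.05225 mol
n(HCl) used in back-titration = 0.01252 × 0.5010 = 6.273 × 10^-3 mol
n(NaOH) left over = 6.273 × 10^-3 mol (1:1 ratio)
n(NaOH) consumed by analyte = 0.05225 − 6.273 × 10^-3 = 0.04598 mol
From the 1:2 ratio, n(C9H8O4) = 1/2 × 0.04598 = 0.02299 mol
mass of C9H8O4 = 0.02299 × 180.16 = 4.142 g
% C9H8O4 = 4.142 / 5.699 × 100 = 72.68 %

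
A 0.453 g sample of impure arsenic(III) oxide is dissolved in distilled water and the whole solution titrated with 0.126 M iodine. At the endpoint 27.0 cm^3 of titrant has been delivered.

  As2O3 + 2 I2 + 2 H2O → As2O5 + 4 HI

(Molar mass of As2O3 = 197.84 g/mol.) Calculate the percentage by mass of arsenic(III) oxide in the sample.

n(I2) = 0.0270 L × 0.126 mol/L = 3.40 × 10^-3 mol
From the 1:2 ratio, n(As2O3) = 1/2 × 3.40 × 10^-3 = 1.70 × 10^-3 mol
mass of As2O3 = 1.70 × 10^-3 × 197.84 g/mol = 0.337 g
% As2O3 = 0.337 / 0.453 × 100 = 74.3 %

74.3 %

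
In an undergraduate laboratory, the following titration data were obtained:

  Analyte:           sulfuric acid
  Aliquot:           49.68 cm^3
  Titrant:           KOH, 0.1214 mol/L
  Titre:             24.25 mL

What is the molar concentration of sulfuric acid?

0.02963 mol/L

H2SO4 + 2 KOH → K2SO4 + 2 H2O
n(KOH) = 0.02425 L × 0.1214 mol/L = 2.944 × 10^-3 mol
From the 1:2 mole ratio, n(H2SO4) = 1/2 × 2.944 × 10^-3 = 1.472 × 10^-3 mol
[H2SO4] = 1.472 × 10^-3 mol / 0.04968 L = 0.02963 mol/L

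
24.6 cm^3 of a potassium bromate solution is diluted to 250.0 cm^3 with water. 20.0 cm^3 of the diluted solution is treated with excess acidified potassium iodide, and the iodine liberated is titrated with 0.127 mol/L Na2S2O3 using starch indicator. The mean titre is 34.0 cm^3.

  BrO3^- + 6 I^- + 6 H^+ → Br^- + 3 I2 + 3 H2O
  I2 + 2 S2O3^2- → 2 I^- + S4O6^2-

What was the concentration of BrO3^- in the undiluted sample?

n(S2O3^2-) = 0.0340 × 0.127 = 4.32 × 10^-3 mol
n(I2) = n(S2O3^2-)/2 = 2.16 × 10^-3 mol
From the 1:3 ratio, n(BrO3^-) in the aliquot = 1/3 × 2.16 × 10^-3 = 7.20 × 10^-4 mol
[BrO3^-]_dilute = 7.20 × 10^-4 / 0.0200 = 0.0360 mol/L
[BrO3^-]_original = 0.0360 × 250.0/24.6 = 0.366 mol/L

0.366 mol/L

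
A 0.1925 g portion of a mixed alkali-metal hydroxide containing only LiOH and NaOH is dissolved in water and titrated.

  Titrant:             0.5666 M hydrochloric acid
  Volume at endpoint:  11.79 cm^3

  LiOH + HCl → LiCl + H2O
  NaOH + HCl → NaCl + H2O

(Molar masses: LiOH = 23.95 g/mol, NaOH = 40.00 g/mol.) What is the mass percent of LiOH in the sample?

57.91 %

n(HCl) = 0.01179 × 0.5666 = 6.680 × 10^-3 mol
Let x = n(LiOH), y = n(NaOH).
Titrant: 1x + 1y = 6.680 × 10^-3;  mass: 23.95x + 40.00y = 0.1925
Solving, x = 4.655 × 10^-3 mol, y = 2.025 × 10^-3 mol
mass of LiOH = 4.655 × 10^-3 × 23.95 = 0.1115 g
% LiOH = 0.1115 / 0.1925 × 100 = 57.91 %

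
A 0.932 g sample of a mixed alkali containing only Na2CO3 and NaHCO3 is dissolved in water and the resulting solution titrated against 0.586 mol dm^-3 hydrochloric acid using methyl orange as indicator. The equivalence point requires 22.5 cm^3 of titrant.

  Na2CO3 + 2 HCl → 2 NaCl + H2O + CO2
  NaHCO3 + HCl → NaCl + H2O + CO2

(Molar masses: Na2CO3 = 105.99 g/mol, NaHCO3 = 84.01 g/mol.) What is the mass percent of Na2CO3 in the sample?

32.2 %

n(HCl) = 0.0225 × 0.586 = 0.0132 mol
Let x = n(Na2CO3), y = n(NaHCO3).
Titrant: 2x + 1y = 0.0132;  mass: 105.99x + 84.01y = 0.932
Solving, x = 2.83 × 10^-3 mol, y = 7.52 × 10^-3 mol
mass of Na2CO3 = 2.83 × 10^-3 × 105.99 = 0.300 g
% Na2CO3 = 0.300 / 0.932 × 100 = 32.2 %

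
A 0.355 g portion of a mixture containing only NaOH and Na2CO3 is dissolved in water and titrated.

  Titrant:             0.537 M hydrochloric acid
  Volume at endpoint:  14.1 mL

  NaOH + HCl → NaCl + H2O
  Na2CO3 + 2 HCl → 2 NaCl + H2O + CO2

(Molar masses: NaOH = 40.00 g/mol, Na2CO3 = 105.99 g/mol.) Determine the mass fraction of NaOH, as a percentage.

n(HCl) = 0.0141 × 0.537 = 7.57 × 10^-3 mol
Let x = n(NaOH), y = n(Na2CO3).
Titrant: 1x + 2y = 7.57 × 10^-3;  mass: 40.00x + 105.99y = 0.355
Solving, x = 3.56 × 10^-3 mol, y = 2.01 × 10^-3 mol
mass of NaOH = 3.56 × 10^-3 × 40.00 = 0.142 g
% NaOH = 0.142 / 0.355 × 100 = 40.1 %

40.1 %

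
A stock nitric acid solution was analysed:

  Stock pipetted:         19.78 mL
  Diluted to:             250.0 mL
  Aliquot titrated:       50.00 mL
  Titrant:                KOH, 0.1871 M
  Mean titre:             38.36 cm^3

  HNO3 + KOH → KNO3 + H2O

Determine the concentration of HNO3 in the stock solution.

n(KOH) = 0.03836 × 0.1871 = 7.177 × 10^-3 mol
n(HNO3) in the aliquot = 7.177 × 10^-3 mol (1:1 ratio)
[HNO3]_dilute = 7.177 × 10^-3 / 0.05000 = 0.1435 mol/L
Dilution factor = 250.0 / 19.78 = 12.64
[HNO3]_stock = 0.1435 × 12.64 = 1.814 mol/L

1.814 M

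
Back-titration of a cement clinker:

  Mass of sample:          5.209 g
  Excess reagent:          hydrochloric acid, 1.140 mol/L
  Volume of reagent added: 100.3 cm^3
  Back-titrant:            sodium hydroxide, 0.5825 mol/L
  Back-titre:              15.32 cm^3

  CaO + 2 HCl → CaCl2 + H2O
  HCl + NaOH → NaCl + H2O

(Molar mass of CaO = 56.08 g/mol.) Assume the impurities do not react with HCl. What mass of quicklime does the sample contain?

n(HCl) added = 0.1003 × 1.140 = 0.1143 mol
n(NaOH) used in back-titration = 0.01532 × 0.5825 = 8.924 × 10^-3 mol
n(HCl) left over = 8.924 × 10^-3 mol (1:1 ratio)
n(HCl) consumed by analyte = 0.1143 − 8.924 × 10^-3 = 0.1054 mol
From the 1:2 ratio, n(CaO) = 1/2 × 0.1054 = 0.05271 mol
mass of CaO = 0.05271 × 56.08 = 2.956 g

2.956 g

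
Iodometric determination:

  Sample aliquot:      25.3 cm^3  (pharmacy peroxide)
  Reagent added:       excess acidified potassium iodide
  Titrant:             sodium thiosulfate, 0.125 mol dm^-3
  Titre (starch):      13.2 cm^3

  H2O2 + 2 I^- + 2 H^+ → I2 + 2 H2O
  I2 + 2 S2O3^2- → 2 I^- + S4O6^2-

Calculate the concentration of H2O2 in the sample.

0.0326 mol/L

n(S2O3^2-) = 0.0132 × 0.125 = 1.65 × 10^-3 mol
n(I2) = n(S2O3^2-)/2 = 8.25 × 10^-4 mol
n(H2O2) in the aliquot = 8.25 × 10^-4 mol (1:1 ratio)
[H2O2] = 8.25 × 10^-4 / 0.0253 = 0.0326 mol/L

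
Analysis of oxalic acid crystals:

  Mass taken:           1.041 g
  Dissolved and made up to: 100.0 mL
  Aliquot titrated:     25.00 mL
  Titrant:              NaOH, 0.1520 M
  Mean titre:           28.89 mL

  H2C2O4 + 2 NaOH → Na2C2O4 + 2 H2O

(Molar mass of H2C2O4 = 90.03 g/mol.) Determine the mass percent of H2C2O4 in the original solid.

75.96 %

n(NaOH) per titration = 0.02889 × 0.1520 = 4.391 × 10^-3 mol
From the 1:2 ratio, n(H2C2O4) in each aliquot = 1/2 × 4.391 × 10^-3 = 2.196 × 10^-3 mol
n(H2C2O4) in the whole flask = 2.196 × 10^-3 × 100.0/25.00 = 8.783 × 10^-3 mol
mass of H2C2O4 = 8.783 × 10^-3 × 90.03 = 0.7907 g
% H2C2O4 = 0.7907 / 1.041 × 100 = 75.96 %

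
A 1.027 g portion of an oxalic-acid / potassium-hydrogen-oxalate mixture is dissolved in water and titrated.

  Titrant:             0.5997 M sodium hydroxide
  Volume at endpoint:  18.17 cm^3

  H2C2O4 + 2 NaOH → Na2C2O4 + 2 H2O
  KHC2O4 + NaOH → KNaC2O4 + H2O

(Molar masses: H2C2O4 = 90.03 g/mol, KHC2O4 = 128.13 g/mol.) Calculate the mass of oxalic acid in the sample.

n(NaOH) = 0.01817 × 0.5997 = 0.01090 mol
Let x = n(H2C2O4), y = n(KHC2O4).
Titrant: 2x + 1y = 0.01090;  mass: 90.03x + 128.13y = 1.027
Solving, x = 2.221 × 10^-3 mol, y = 6.455 × 10^-3 mol
mass of H2C2O4 = 2.221 × 10^-3 × 90.03 = 0.1999 g

0.1999 g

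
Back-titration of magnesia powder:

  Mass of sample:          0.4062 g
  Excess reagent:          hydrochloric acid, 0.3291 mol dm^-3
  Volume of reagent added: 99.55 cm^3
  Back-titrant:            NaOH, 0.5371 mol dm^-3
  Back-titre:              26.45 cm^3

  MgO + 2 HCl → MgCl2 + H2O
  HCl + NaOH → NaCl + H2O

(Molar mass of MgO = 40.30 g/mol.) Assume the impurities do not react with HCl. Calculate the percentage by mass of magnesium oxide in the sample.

n(HCl) added = 0.09955 × 0.3291 = 0.03276 mol
n(NaOH) used in back-titration = 0.02645 × 0.5371 = 0.01421 mol
n(HCl) left over = 0.01421 mol (1:1 ratio)
n(HCl) consumed by analyte = 0.03276 − 0.01421 = 0.01856 mol
From the 1:2 ratio, n(MgO) = 1/2 × 0.01856 = 9.278 × 10^-3 mol
mass of MgO = 9.278 × 10^-3 × 40.30 = 0.3739 g
% MgO = 0.3739 / 0.4062 × 100 = 92.05 %

92.05 %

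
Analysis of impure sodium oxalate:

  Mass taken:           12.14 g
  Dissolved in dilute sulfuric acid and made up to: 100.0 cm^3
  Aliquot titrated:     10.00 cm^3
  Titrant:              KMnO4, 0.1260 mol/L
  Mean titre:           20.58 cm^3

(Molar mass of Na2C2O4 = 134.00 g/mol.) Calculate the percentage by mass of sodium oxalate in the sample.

71.56 %

2 MnO4^- + 5 C2O4^2- + 16 H^+ → 2 Mn^2+ + 10 CO2 + 8 H2O
n(KMnO4) per titration = 0.02058 × 0.1260 = 2.593 × 10^-3 mol
From the 5:2 ratio, n(Na2C2O4) in each aliquot = 5/2 × 2.593 × 10^-3 = 6.483 × 10^-3 mol
n(Na2C2O4) in the whole flask = 6.483 × 10^-3 × 100.0/10.00 = 0.06483 mol
mass of Na2C2O4 = 0.06483 × 134.00 = 8.687 g
% Na2C2O4 = 8.687 / 12.14 × 100 = 71.56 %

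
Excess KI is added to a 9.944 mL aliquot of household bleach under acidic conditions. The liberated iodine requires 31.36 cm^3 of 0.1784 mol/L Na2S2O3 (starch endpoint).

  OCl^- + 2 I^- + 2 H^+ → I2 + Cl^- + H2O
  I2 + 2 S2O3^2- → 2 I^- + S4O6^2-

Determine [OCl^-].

0.2813 mol/L

n(S2O3^2-) = 0.03136 × 0.1784 = 5.595 × 10^-3 mol
n(I2) = n(S2O3^2-)/2 = 2.797 × 10^-3 mol
n(OCl^-) in the aliquot = 2.797 × 10^-3 mol (1:1 ratio)
[OCl^-] = 2.797 × 10^-3 / 0.009944 = 0.2813 mol/L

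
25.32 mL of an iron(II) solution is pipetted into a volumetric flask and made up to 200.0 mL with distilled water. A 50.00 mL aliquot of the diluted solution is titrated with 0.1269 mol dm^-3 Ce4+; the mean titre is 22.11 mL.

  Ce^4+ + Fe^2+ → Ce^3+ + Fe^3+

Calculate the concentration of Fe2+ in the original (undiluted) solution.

0.4432 mol/L

n(Ce4+) = 0.02211 × 0.1269 = 2.806 × 10^-3 mol
n(Fe2+) in the aliquot = 2.806 × 10^-3 mol (1:1 ratio)
[Fe2+]_dilute = 2.806 × 10^-3 / 0.05000 = 0.05612 mol/L
Dilution factor = 200.0 / 25.32 = 7.899
[Fe2+]_stock = 0.05612 × 7.899 = 0.4432 mol/L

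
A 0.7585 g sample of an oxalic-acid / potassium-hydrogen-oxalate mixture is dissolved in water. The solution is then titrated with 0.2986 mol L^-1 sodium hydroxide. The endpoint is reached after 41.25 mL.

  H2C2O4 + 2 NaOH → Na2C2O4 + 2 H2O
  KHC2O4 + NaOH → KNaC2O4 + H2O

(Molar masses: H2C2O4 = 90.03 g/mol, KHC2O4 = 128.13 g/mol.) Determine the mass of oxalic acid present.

n(NaOH) = 0.04125 × 0.2986 = 0.01232 mol
Let x = n(H2C2O4), y = n(KHC2O4).
Titrant: 2x + 1y = 0.01232;  mass: 90.03x + 128.13y = 0.7585
Solving, x = 4.931 × 10^-3 mol, y = 2.455 × 10^-3 mol
mass of H2C2O4 = 4.931 × 10^-3 × 90.03 = 0.4440 g

0.4440 g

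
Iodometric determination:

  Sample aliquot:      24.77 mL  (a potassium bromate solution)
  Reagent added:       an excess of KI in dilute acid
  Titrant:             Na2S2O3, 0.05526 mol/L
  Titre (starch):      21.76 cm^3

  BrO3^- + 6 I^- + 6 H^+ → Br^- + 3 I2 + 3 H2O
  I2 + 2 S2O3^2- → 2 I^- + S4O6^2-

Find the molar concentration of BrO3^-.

0.008091 mol/L

n(S2O3^2-) = 0.02176 × 0.05526 = 1.202 × 10^-3 mol
n(I2) = n(S2O3^2-)/2 = 6.012 × 10^-4 mol
From the 1:3 ratio, n(BrO3^-) in the aliquot = 1/3 × 6.012 × 10^-4 = 2.004 × 10^-4 mol
[BrO3^-] = 2.004 × 10^-4 / 0.02477 = 0.008091 mol/L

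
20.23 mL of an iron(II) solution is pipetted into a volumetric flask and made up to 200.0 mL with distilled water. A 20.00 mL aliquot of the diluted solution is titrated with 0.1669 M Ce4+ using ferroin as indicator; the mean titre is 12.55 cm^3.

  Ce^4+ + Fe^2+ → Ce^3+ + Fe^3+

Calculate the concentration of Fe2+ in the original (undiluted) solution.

1.035 M

n(Ce4+) = 0.01255 × 0.1669 = 2.095 × 10^-3 mol
n(Fe2+) in the aliquot = 2.095 × 10^-3 mol (1:1 ratio)
[Fe2+]_dilute = 2.095 × 10^-3 / 0.02000 = 0.1047 mol/L
Dilution factor = 200.0 / 20.23 = 9.886
[Fe2+]_stock = 0.1047 × 9.886 = 1.035 mol/L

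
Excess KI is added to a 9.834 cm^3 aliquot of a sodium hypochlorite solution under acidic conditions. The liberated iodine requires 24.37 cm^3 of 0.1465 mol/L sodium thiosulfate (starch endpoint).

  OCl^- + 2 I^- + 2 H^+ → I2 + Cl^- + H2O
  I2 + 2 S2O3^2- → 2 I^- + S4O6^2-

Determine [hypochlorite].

n(S2O3^2-) = 0.02437 × 0.1465 = 3.570 × 10^-3 mol
n(I2) = n(S2O3^2-)/2 = 1.785 × 10^-3 mol
n(OCl^-) in the aliquot = 1.785 × 10^-3 mol (1:1 ratio)
[OCl^-] = 1.785 × 10^-3 / 0.009834 = 0.1815 mol/L

0.1815 mol/L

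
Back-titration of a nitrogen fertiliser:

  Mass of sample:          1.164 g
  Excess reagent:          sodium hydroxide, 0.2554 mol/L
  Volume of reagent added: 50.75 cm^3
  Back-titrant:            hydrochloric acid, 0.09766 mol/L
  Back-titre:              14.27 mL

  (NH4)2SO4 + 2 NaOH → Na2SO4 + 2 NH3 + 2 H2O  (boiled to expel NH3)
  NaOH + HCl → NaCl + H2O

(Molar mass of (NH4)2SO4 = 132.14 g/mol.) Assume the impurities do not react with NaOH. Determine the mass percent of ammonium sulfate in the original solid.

65.66 %

n(NaOH) added = 0.05075 × 0.2554 = 0.01296 mol
n(HCl) used in back-titration = 0.01427 × 0.09766 = 1.394 × 10^-3 mol
n(NaOH) left over = 1.394 × 10^-3 mol (1:1 ratio)
n(NaOH) consumed by analyte = 0.01296 − 1.394 × 10^-3 = 0.01157 mol
From the 1:2 ratio, n((NH4)2SO4) = 1/2 × 0.01157 = 5.784 × 10^-3 mol
mass of (NH4)2SO4 = 5.784 × 10^-3 × 132.14 = 0.7643 g
% (NH4)2SO4 = 0.7643 / 1.164 × 100 = 65.66 %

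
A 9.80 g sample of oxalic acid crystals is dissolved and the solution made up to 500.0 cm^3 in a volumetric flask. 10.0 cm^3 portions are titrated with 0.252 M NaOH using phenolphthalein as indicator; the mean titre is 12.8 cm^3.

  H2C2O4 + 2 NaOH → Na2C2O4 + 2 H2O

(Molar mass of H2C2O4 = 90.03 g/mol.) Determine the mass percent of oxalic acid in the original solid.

n(NaOH) per titration = 0.0128 × 0.252 = 3.23 × 10^-3 mol
From the 1:2 ratio, n(H2C2O4) in each aliquot = 1/2 × 3.23 × 10^-3 = 1.61 × 10^-3 mol
n(H2C2O4) in the whole flask = 1.61 × 10^-3 × 500.0/10.0 = 0.0806 mol
mass of H2C2O4 = 0.0806 × 90.03 = 7.26 g
% H2C2O4 = 7.26 / 9.80 × 100 = 74.1 %

74.1 %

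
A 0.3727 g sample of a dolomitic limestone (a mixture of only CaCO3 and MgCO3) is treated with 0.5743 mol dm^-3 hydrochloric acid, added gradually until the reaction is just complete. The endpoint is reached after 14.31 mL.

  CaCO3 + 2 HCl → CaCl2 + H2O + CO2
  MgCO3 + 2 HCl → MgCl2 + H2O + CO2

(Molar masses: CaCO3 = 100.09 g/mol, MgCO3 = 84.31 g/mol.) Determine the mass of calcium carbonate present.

0.1666 g

n(HCl) = 0.01431 × 0.5743 = 8.218 × 10^-3 mol
Let x = n(CaCO3), y = n(MgCO3).
Titrant: 2x + 2y = 8.218 × 10^-3;  mass: 100.09x + 84.31y = 0.3727
Solving, x = 1.664 × 10^-3 mol, y = 2.445 × 10^-3 mol
mass of CaCO3 = 1.664 × 10^-3 × 100.09 = 0.1666 g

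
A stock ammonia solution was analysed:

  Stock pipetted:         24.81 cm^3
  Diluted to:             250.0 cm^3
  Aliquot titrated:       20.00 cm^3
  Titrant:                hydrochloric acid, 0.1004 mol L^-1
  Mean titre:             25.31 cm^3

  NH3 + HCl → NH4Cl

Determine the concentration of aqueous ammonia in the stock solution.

n(HCl) = 0.02531 × 0.1004 = 2.541 × 10^-3 mol
n(NH3) in the aliquot = 2.541 × 10^-3 mol (1:1 ratio)
[NH3]_dilute = 2.541 × 10^-3 / 0.02000 = 0.1271 mol/L
Dilution factor = 250.0 / 24.81 = 10.08
[NH3]_stock = 0.1271 × 10.08 = 1.280 mol/L

1.280 mol/L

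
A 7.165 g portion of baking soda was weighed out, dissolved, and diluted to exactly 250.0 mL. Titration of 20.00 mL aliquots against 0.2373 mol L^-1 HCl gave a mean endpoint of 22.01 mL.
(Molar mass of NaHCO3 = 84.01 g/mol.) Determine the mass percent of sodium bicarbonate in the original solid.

NaHCO3 + HCl → NaCl + H2O + CO2
n(HCl) per titration = 0.02201 × 0.2373 = 5.223 × 10^-3 mol
n(NaHCO3) in each aliquot = 5.223 × 10^-3 mol (1:1 ratio)
n(NaHCO3) in the whole flask = 5.223 × 10^-3 × 250.0/20.00 = 0.06529 mol
mass of NaHCO3 = 0.06529 × 84.01 = 5.485 g
% NaHCO3 = 5.485 / 7.165 × 100 = 76.55 %

76.55 %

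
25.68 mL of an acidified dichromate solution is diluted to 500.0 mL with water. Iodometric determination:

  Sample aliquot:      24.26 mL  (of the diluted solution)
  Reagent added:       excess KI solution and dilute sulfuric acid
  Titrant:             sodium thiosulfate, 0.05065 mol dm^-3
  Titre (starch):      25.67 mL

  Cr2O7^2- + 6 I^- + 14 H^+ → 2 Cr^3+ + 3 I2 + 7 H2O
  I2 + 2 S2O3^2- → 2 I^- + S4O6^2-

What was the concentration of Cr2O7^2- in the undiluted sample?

n(S2O3^2-) = 0.02567 × 0.05065 = 1.300 × 10^-3 mol
n(I2) = n(S2O3^2-)/2 = 6.501 × 10^-4 mol
From the 1:3 ratio, n(Cr2O7^2-) in the aliquot = 1/3 × 6.501 × 10^-4 = 2.167 × 10^-4 mol
[Cr2O7^2-]_dilute = 2.167 × 10^-4 / 0.02426 = 0.008932 mol/L
[Cr2O7^2-]_original = 0.008932 × 500.0/25.68 = 0.1739 mol/L

0.1739 mol/L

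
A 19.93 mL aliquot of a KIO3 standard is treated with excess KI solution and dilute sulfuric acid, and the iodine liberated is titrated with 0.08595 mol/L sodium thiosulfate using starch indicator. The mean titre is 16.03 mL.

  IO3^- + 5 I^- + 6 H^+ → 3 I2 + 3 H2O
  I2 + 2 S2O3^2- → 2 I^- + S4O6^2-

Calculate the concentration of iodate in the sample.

n(S2O3^2-) = 0.01603 × 0.08595 = 1.378 × 10^-3 mol
n(I2) = n(S2O3^2-)/2 = 6.889 × 10^-4 mol
From the 1:3 ratio, n(IO3^-) in the aliquot = 1/3 × 6.889 × 10^-4 = 2.296 × 10^-4 mol
[IO3^-] = 2.296 × 10^-4 / 0.01993 = 0.01152 mol/L

0.01152 mol/L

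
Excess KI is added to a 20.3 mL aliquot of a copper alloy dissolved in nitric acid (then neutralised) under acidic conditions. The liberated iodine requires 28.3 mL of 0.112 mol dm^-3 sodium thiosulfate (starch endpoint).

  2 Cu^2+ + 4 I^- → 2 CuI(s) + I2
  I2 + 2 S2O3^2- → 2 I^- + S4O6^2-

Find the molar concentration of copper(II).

n(S2O3^2-) = 0.0283 × 0.112 = 3.17 × 10^-3 mol
n(I2) = n(S2O3^2-)/2 = 1.58 × 10^-3 mol
From the 2:1 ratio, n(Cu2+) in the aliquot = 2/1 × 1.58 × 10^-3 = 3.17 × 10^-3 mol
[Cu2+] = 3.17 × 10^-3 / 0.0203 = 0.156 mol/L

0.156 mol/L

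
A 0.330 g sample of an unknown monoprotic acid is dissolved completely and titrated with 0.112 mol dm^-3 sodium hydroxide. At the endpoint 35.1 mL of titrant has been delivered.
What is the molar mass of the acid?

83.9 g/mol

n(NaOH) = 0.0351 L × 0.112 mol/L = 3.93 × 10^-3 mol
n(HA) = 3.93 × 10^-3 mol (1:1 ratio)
M = m / n = 0.330 g / 3.93 × 10^-3 mol = 83.9 g/mol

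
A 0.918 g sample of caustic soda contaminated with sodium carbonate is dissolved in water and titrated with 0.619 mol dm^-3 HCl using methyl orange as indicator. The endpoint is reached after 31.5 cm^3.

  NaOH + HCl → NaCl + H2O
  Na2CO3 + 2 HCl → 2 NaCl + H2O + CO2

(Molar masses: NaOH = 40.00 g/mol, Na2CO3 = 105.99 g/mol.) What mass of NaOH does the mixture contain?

n(HCl) = 0.0315 × 0.619 = 0.0195 mol
Let x = n(NaOH), y = n(Na2CO3).
Titrant: 1x + 2y = 0.0195;  mass: 40.00x + 105.99y = 0.918
Solving, x = 8.87 × 10^-3 mol, y = 5.31 × 10^-3 mol
mass of NaOH = 8.87 × 10^-3 × 40.00 = 0.355 g

0.355 g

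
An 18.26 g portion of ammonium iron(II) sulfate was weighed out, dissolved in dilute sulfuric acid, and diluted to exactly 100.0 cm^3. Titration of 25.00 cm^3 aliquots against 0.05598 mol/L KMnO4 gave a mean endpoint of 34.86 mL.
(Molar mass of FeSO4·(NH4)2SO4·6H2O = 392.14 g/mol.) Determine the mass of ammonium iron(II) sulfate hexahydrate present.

MnO4^- + 5 Fe^2+ + 8 H^+ → Mn^2+ + 5 Fe^3+ + 4 H2O
n(KMnO4) per titration = 0.03486 × 0.05598 = 1.951 × 10^-3 mol
From the 5:1 ratio, n(FeSO4·(NH4)2SO4·6H2O) in each aliquot = 5/1 × 1.951 × 10^-3 = 9.757 × 10^-3 mol
n(FeSO4·(NH4)2SO4·6H2O) in the whole flask = 9.757 × 10^-3 × 100.0/25.00 = 0.03903 mol
mass of FeSO4·(NH4)2SO4·6H2O = 0.03903 × 392.14 = 15.30 g

15.30 g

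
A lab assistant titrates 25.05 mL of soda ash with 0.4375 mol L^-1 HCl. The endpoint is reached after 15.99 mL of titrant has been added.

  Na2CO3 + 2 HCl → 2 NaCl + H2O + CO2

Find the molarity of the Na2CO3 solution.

0.1396 mol/L

n(HCl) = 0.01599 L × 0.4375 mol/L = 6.996 × 10^-3 mol
From the 1:2 mole ratio, n(Na2CO3) = 1/2 × 6.996 × 10^-3 = 3.498 × 10^-3 mol
[Na2CO3] = 3.498 × 10^-3 mol / 0.02505 L = 0.1396 mol/L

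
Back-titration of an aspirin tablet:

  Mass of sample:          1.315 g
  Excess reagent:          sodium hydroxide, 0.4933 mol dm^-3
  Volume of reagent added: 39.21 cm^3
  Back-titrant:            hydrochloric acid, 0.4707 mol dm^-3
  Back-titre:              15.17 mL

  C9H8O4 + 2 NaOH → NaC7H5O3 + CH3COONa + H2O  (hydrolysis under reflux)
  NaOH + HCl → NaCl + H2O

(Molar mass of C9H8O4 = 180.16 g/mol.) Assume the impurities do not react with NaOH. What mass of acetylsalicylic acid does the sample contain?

1.099 g

n(NaOH) added = 0.03921 × 0.4933 = 0.01934 mol
n(HCl) used in back-titration = 0.01517 × 0.4707 = 7.141 × 10^-3 mol
n(NaOH) left over = 7.141 × 10^-3 mol (1:1 ratio)
n(NaOH) consumed by analyte = 0.01934 − 7.141 × 10^-3 = 0.01220 mol
From the 1:2 ratio, n(C9H8O4) = 1/2 × 0.01220 = 6.101 × 10^-3 mol
mass of C9H8O4 = 6.101 × 10^-3 × 180.16 = 1.099 g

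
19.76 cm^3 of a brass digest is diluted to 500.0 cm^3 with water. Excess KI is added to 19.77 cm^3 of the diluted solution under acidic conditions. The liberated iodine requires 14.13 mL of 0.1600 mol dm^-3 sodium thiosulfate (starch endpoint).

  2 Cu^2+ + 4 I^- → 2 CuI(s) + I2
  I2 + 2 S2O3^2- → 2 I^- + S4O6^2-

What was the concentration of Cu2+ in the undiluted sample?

n(S2O3^2-) = 0.01413 × 0.1600 = 2.261 × 10^-3 mol
n(I2) = n(S2O3^2-)/2 = 1.130 × 10^-3 mol
From the 2:1 ratio, n(Cu2+) in the aliquot = 2/1 × 1.130 × 10^-3 = 2.261 × 10^-3 mol
[Cu2+]_dilute = 2.261 × 10^-3 / 0.01977 = 0.1144 mol/L
[Cu2+]_original = 0.1144 × 500.0/19.76 = 2.894 mol/L

2.894 mol/L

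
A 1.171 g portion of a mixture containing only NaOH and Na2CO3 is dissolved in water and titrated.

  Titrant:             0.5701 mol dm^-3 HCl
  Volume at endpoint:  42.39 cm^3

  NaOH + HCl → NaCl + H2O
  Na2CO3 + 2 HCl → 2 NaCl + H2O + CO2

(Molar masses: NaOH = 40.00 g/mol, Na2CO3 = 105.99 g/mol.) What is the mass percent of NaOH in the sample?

n(HCl) = 0.04239 × 0.5701 = 0.02417 mol
Let x = n(NaOH), y = n(Na2CO3).
Titrant: 1x + 2y = 0.02417;  mass: 40.00x + 105.99y = 1.171
Solving, x = 8.442 × 10^-3 mol, y = 7.862 × 10^-3 mol
mass of NaOH = 8.442 × 10^-3 × 40.00 = 0.3377 g
% NaOH = 0.3377 / 1.171 × 100 = 28.84 %

28.84 %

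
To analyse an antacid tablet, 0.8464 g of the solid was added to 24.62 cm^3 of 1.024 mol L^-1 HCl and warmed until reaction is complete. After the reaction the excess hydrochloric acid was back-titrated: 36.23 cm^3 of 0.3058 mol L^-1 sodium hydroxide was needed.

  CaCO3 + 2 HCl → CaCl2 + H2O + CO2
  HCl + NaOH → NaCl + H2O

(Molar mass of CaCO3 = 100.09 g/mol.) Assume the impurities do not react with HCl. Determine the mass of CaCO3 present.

n(HCl) added = 0.02462 × 1.024 = 0.02521 mol
n(NaOH) used in back-titration = 0.03623 × 0.3058 = 0.01108 mol
n(HCl) left over = 0.01108 mol (1:1 ratio)
n(HCl) consumed by analyte = 0.02521 − 0.01108 = 0.01413 mol
From the 1:2 ratio, n(CaCO3) = 1/2 × 0.01413 = 7.066 × 10^-3 mol
mass of CaCO3 = 7.066 × 10^-3 × 100.09 = 0.7072 g

0.7072 g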